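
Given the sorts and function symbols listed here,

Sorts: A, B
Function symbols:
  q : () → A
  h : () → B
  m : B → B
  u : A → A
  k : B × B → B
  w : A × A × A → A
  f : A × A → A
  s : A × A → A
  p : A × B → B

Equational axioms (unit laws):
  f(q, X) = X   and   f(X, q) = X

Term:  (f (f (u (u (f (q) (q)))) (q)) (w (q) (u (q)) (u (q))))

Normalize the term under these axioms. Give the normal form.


1. (f (f (u (u (f (q) (q)))) (q)) (w (q) (u (q)) (u (q))))  →  (f (u (u (f (q) (q)))) (w (q) (u (q)) (u (q))))
2. (f (u (u (f (q) (q)))) (w (q) (u (q)) (u (q))))  →  (f (u (u (q))) (w (q) (u (q)) (u (q))))

normal form = (f (u (u (q))) (w (q) (u (q)) (u (q))))


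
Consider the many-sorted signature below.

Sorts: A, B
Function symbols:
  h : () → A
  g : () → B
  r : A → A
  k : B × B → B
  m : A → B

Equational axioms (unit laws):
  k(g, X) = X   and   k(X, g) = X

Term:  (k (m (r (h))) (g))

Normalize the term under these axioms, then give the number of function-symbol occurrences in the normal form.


1. (k (m (r (h))) (g))  →  (m (r (h)))
normal form: (m (r (h)))

size = 3


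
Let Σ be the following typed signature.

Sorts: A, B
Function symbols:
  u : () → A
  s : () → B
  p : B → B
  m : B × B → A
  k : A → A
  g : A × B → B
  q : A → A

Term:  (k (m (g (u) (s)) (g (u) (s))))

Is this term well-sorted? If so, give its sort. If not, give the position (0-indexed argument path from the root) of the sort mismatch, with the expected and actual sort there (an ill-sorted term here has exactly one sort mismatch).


well-sorted; sort = A

      (u) : A
      (s) : B
    (g (u) (s)) : B
      (u) : A
      (s) : B
    (g (u) (s)) : B
  (m (g (u) (s)) (g (u) (s))) : A
(k (m (g (u) (s)) (g (u) (s)))) : A


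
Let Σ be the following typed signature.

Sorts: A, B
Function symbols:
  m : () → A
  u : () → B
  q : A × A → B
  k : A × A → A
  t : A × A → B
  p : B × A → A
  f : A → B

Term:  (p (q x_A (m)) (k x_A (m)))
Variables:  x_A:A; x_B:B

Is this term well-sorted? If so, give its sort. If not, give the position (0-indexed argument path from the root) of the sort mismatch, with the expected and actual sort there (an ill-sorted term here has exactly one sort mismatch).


    x_A : A
    (m) : A
  (q x_A (m)) : B
    x_A : A
    (m) : A
  (k x_A (m)) : A
(p (q x_A (m)) (k x_A (m))) : A

well-sorted; sort = A


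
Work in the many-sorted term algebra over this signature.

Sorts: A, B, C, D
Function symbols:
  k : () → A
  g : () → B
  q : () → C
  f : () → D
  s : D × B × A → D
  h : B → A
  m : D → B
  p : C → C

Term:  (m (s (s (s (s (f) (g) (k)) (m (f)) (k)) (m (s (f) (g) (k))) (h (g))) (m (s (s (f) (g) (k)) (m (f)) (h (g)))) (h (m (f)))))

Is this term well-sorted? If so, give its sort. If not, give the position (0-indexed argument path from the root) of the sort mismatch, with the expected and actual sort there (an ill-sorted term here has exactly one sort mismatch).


well-sorted; sort = B

          (f) : D
          (g) : B
          (k) : A
        (s (f) (g) (k)) : D
          (f) : D
        (m (f)) : B
        (k) : A
      (s (s (f) (g) (k)) (m (f)) (k)) : D
          (f) : D
          (g) : B
          (k) : A
        (s (f) (g) (k)) : D
      (m (s (f) (g) (k))) : B
        (g) : B
      (h (g)) : A
    (s (s (s (f) (g) (k)) (m (f)) (k)) (m (s (f) (g) (k))) (h (g))) : D
          (f) : D
          (g) : B
          (k) : A
        (s (f) (g) (k)) : D
          (f) : D
        (m (f)) : B
          (g) : B
        (h (g)) : A
      (s (s (f) (g) (k)) (m (f)) (h (g))) : D
    (m (s (s (f) (g) (k)) (m (f)) (h (g)))) : B
        (f) : D
      (m (f)) : B
    (h (m (f))) : A
  (s (s (s (s (f) (g) (k)) (m (f)) (k)) (m (s (f) (g) (k))) (h (g))) (m (s (s (f) (g) (k)) (m (f)) (h (g)))) (h (m (f)))) : D
(m (s (s (s (s (f) (g) (k)) (m (f)) (k)) (m (s (f) (g) (k))) (h (g))) (m (s (s (f) (g) (k)) (m (f)) (h (g)))) (h (m (f))))) : B


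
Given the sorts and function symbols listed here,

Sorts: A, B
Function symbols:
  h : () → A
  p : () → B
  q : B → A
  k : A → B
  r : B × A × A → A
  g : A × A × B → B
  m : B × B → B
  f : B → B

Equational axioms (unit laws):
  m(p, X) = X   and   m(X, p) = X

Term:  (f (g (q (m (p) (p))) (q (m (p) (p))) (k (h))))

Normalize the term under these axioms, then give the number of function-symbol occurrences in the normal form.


1. (f (g (q (m (p) (p))) (q (m (p) (p))) (k (h))))  →  (f (g (q (p)) (q (m (p) (p))) (k (h))))
2. (f (g (q (p)) (q (m (p) (p))) (k (h))))  →  (f (g (q (p)) (q (p)) (k (h))))
normal form: (f (g (q (p)) (q (p)) (k (h))))

size = 8


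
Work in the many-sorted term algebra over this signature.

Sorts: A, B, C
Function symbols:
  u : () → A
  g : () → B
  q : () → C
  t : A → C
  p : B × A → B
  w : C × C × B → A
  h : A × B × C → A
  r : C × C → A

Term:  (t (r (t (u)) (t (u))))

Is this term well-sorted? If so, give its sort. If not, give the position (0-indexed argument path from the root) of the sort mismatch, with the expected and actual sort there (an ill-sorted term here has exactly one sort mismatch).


well-sorted; sort = C

      (u) : A
    (t (u)) : C
      (u) : A
    (t (u)) : C
  (r (t (u)) (t (u))) : A
(t (r (t (u)) (t (u)))) : C


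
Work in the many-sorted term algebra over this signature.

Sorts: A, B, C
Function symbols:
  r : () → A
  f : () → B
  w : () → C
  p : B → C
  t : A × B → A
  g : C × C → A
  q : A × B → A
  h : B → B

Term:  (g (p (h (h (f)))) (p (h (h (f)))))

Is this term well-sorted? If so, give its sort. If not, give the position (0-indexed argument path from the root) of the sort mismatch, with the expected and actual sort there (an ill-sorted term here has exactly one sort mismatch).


well-sorted; sort = A

        (f) : B
      (h (f)) : B
    (h (h (f))) : B
  (p (h (h (f)))) : C
        (f) : B
      (h (f)) : B
    (h (h (f))) : B
  (p (h (h (f)))) : C
(g (p (h (h (f)))) (p (h (h (f))))) : A


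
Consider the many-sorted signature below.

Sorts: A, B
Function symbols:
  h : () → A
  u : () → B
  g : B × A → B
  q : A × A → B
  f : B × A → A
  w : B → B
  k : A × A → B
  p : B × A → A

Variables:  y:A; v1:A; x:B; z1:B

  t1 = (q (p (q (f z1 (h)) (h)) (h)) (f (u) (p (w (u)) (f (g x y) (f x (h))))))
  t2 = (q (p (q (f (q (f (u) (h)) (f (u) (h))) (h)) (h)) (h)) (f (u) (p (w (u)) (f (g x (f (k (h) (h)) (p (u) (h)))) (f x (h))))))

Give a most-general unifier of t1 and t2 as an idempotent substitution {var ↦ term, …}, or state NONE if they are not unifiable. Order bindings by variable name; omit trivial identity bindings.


{y ↦ (f (k (h) (h)) (p (u) (h))), z1 ↦ (q (f (u) (h)) (f (u) (h)))}


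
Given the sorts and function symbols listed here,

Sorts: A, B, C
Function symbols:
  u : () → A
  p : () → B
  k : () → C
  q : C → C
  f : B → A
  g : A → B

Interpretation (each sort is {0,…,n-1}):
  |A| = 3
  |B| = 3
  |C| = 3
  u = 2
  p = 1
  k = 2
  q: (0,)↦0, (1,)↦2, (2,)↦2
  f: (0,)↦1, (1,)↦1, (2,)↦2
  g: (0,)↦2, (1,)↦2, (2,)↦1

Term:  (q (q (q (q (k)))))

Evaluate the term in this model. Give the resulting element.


  k = 2
  (q (k)) = q(2,) = 2
  (q (q (k))) = q(2,) = 2
  (q (q (q (k)))) = q(2,) = 2
  (q (q (q (q (k))))) = q(2,) = 2

value = 2


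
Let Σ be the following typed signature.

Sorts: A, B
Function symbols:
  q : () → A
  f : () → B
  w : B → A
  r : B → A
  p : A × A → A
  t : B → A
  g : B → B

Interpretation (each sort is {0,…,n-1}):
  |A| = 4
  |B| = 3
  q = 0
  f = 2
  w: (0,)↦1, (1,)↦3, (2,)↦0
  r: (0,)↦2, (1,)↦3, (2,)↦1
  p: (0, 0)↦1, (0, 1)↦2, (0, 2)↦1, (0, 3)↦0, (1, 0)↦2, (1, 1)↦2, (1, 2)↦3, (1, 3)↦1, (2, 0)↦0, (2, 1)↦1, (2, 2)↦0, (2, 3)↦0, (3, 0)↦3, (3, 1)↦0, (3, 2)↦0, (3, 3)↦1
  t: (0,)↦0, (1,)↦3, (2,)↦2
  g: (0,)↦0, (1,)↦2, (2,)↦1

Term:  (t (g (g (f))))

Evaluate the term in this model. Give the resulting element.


  f = 2
  (g (f)) = g(2,) = 1
  (g (g (f))) = g(1,) = 2
  (t (g (g (f)))) = t(2,) = 2

value = 2


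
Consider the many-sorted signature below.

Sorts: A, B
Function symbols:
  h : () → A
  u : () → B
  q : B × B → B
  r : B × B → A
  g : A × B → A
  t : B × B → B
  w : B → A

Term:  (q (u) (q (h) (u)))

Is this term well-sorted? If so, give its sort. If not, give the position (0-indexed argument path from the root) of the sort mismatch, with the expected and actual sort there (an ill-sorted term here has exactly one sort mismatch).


  (u) : B
    (h) : A
    (u) : B
  (q (h) (u)) : ✗ arg 0 at [1, 0] has sort A, expected B

ill-sorted at position [1, 0]: expected B, got A


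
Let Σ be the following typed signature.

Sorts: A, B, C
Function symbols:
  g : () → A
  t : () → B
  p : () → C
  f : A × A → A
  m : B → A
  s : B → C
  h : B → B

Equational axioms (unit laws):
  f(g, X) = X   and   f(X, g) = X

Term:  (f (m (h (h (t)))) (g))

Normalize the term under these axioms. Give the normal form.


1. (f (m (h (h (t)))) (g))  →  (m (h (h (t))))

normal form = (m (h (h (t))))


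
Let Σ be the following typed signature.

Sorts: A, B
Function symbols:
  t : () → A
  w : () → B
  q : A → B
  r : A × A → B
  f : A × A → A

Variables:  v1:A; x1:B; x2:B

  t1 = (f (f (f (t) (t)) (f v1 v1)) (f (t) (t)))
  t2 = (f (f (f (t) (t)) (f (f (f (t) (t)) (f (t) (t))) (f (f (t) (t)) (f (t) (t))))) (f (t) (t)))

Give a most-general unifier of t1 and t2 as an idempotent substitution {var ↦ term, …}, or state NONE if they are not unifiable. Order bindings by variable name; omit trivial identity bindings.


{v1 ↦ (f (f (t) (t)) (f (t) (t)))}


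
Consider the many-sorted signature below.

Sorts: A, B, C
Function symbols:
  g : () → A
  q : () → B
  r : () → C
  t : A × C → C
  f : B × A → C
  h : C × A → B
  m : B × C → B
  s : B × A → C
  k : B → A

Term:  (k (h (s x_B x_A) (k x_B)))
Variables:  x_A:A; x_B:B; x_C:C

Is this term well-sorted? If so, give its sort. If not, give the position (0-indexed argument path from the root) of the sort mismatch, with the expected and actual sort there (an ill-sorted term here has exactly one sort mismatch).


      x_B : B
      x_A : A
    (s x_B x_A) : C
      x_B : B
    (k x_B) : A
  (h (s x_B x_A) (k x_B)) : B
(k (h (s x_B x_A) (k x_B))) : A

well-sorted; sort = A


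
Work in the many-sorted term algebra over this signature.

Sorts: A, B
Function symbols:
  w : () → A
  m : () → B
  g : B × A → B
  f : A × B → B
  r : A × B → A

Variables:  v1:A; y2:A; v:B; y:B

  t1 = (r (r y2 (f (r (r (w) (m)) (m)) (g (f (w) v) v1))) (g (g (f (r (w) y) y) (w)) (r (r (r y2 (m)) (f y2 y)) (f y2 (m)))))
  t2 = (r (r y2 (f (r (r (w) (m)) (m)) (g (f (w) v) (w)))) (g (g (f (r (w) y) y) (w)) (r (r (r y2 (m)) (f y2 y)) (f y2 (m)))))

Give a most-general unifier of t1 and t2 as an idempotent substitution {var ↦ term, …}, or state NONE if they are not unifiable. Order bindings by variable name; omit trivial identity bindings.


{v1 ↦ (w)}


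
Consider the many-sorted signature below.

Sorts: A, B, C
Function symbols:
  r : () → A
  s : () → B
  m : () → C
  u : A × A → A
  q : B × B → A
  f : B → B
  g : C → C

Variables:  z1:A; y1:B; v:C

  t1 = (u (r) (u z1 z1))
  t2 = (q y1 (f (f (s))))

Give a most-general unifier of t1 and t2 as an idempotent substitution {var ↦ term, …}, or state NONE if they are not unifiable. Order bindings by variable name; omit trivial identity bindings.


head clash or occurs-check failure — not unifiable

NONE (not unifiable)


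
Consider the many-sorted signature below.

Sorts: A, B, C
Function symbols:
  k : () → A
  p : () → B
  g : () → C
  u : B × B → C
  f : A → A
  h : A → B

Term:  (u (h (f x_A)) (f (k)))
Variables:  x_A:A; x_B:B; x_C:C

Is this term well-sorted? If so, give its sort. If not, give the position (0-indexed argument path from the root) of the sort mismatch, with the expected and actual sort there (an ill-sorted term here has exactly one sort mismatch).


ill-sorted at position [1]: expected B, got A

      x_A : A
    (f x_A) : A
  (h (f x_A)) : B
    (k) : A
  (f (k)) : A
(u (h (f x_A)) (f (k))) : ✗ arg 1 at [1] has sort A, expected B


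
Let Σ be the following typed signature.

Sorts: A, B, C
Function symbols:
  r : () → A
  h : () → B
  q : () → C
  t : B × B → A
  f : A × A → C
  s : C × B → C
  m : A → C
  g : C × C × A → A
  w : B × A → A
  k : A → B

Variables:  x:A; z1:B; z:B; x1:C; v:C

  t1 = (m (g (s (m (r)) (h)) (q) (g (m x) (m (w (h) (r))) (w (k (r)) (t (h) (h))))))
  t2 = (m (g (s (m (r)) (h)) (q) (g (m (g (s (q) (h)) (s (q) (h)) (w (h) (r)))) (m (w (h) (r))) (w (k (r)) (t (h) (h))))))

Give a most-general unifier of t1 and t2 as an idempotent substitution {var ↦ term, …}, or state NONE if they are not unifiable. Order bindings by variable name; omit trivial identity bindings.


{x ↦ (g (s (q) (h)) (s (q) (h)) (w (h) (r)))}


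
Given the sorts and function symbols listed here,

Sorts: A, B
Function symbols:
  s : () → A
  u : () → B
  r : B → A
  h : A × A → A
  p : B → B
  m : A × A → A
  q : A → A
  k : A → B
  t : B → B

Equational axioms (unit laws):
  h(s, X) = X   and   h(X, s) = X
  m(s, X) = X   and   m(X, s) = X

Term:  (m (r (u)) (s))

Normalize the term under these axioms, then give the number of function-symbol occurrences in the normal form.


size = 2

1. (m (r (u)) (s))  →  (r (u))
normal form: (r (u))


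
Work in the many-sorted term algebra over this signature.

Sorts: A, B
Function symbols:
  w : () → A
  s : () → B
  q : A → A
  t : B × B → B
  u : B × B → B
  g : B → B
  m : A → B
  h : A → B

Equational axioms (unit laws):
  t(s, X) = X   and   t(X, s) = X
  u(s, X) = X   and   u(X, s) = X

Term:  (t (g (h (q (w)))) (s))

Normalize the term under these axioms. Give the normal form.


1. (t (g (h (q (w)))) (s))  →  (g (h (q (w))))

normal form = (g (h (q (w))))


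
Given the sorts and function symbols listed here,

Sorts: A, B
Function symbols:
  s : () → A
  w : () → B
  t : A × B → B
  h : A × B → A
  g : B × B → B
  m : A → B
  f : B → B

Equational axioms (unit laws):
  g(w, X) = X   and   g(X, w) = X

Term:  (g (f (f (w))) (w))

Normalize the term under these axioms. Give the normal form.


normal form = (f (f (w)))

1. (g (f (f (w))) (w))  →  (f (f (w)))


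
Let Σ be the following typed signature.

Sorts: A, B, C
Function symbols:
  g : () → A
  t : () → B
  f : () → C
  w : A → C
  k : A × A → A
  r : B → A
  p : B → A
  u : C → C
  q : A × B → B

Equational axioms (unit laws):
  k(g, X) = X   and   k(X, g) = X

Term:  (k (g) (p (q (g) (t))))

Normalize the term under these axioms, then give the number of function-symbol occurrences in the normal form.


1. (k (g) (p (q (g) (t))))  →  (p (q (g) (t)))
normal form: (p (q (g) (t)))

size = 4


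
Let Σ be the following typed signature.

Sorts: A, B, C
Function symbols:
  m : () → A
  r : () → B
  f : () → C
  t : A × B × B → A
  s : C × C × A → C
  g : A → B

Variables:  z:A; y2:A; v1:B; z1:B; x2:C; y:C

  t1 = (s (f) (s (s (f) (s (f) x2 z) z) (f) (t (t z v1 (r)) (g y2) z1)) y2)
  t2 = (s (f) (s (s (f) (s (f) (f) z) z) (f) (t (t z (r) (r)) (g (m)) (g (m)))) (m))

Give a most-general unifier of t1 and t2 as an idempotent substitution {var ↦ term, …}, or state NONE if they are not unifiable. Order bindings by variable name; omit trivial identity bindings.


{v1 ↦ (r), x2 ↦ (f), y2 ↦ (m), z1 ↦ (g (m))}


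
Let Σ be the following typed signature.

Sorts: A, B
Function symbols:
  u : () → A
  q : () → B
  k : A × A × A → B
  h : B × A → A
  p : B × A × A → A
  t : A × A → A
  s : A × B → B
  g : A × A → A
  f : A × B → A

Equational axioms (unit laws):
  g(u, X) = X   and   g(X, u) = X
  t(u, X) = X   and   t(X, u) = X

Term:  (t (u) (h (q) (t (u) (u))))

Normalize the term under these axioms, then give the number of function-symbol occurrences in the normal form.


1. (t (u) (h (q) (t (u) (u))))  →  (h (q) (t (u) (u)))
2. (h (q) (t (u) (u)))  →  (h (q) (u))
normal form: (h (q) (u))

size = 3


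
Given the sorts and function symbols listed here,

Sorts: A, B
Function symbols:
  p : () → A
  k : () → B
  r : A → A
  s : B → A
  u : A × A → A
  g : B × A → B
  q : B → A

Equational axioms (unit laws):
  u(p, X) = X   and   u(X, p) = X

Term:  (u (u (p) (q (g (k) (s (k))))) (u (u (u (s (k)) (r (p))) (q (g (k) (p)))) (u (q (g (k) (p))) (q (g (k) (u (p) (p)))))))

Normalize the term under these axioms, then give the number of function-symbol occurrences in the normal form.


size = 26

1. (u (u (p) (q (g (k) (s (k))))) (u (u (u (s (k)) (r (p))) (q (g (k) (p)))) (u (q (g (k) (p))) (q (g (k) (u (p) (p)))))))  →  (u (q (g (k) (s (k)))) (u (u (u (s (k)) (r (p))) (q (g (k) (p)))) (u (q (g (k) (p))) (q (g (k) (u (p) (p)))))))
2. (u (q (g (k) (s (k)))) (u (u (u (s (k)) (r (p))) (q (g (k) (p)))) (u (q (g (k) (p))) (q (g (k) (u (p) (p)))))))  →  (u (q (g (k) (s (k)))) (u (u (u (s (k)) (r (p))) (q (g (k) (p)))) (u (q (g (k) (p))) (q (g (k) (p))))))
normal form: (u (q (g (k) (s (k)))) (u (u (u (s (k)) (r (p))) (q (g (k) (p)))) (u (q (g (k) (p))) (q (g (k) (p))))))


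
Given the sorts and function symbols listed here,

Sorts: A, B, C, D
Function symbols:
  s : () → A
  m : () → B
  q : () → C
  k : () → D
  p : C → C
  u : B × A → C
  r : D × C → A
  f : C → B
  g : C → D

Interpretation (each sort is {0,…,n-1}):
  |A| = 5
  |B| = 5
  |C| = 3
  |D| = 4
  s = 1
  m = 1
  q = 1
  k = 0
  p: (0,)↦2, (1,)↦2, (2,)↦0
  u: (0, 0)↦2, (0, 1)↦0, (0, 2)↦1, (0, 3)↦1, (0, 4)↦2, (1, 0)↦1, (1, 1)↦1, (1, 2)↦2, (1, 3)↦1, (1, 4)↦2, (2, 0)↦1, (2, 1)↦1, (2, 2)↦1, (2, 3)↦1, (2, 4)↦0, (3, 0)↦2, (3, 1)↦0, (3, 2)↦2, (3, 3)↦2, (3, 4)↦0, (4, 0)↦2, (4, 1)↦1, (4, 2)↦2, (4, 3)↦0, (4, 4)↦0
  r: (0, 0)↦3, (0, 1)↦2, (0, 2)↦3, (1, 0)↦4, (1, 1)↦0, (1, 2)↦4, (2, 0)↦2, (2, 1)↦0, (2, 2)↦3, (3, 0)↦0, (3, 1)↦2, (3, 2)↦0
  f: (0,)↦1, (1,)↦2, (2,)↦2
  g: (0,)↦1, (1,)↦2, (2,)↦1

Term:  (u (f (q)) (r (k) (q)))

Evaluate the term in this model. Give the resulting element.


  q = 1
  (f (q)) = f(1,) = 2
  k = 0
  q = 1
  (r (k) (q)) = r(0, 1) = 2
  (u (f (q)) (r (k) (q))) = u(2, 2) = 1

value = 1


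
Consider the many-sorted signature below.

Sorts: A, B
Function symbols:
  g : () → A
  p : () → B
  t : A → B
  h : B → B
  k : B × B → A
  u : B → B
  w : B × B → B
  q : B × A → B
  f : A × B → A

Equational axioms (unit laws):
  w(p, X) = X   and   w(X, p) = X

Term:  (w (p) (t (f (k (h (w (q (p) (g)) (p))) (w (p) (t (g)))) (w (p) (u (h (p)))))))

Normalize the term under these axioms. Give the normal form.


normal form = (t (f (k (h (q (p) (g))) (t (g))) (u (h (p)))))

1. (w (p) (t (f (k (h (w (q (p) (g)) (p))) (w (p) (t (g)))) (w (p) (u (h (p)))))))  →  (t (f (k (h (w (q (p) (g)) (p))) (w (p) (t (g)))) (w (p) (u (h (p))))))
2. (t (f (k (h (w (q (p) (g)) (p))) (w (p) (t (g)))) (w (p) (u (h (p))))))  →  (t (f (k (h (q (p) (g))) (w (p) (t (g)))) (w (p) (u (h (p))))))
3. (t (f (k (h (q (p) (g))) (w (p) (t (g)))) (w (p) (u (h (p))))))  →  (t (f (k (h (q (p) (g))) (t (g))) (w (p) (u (h (p))))))
4. (t (f (k (h (q (p) (g))) (t (g))) (w (p) (u (h (p))))))  →  (t (f (k (h (q (p) (g))) (t (g))) (u (h (p)))))


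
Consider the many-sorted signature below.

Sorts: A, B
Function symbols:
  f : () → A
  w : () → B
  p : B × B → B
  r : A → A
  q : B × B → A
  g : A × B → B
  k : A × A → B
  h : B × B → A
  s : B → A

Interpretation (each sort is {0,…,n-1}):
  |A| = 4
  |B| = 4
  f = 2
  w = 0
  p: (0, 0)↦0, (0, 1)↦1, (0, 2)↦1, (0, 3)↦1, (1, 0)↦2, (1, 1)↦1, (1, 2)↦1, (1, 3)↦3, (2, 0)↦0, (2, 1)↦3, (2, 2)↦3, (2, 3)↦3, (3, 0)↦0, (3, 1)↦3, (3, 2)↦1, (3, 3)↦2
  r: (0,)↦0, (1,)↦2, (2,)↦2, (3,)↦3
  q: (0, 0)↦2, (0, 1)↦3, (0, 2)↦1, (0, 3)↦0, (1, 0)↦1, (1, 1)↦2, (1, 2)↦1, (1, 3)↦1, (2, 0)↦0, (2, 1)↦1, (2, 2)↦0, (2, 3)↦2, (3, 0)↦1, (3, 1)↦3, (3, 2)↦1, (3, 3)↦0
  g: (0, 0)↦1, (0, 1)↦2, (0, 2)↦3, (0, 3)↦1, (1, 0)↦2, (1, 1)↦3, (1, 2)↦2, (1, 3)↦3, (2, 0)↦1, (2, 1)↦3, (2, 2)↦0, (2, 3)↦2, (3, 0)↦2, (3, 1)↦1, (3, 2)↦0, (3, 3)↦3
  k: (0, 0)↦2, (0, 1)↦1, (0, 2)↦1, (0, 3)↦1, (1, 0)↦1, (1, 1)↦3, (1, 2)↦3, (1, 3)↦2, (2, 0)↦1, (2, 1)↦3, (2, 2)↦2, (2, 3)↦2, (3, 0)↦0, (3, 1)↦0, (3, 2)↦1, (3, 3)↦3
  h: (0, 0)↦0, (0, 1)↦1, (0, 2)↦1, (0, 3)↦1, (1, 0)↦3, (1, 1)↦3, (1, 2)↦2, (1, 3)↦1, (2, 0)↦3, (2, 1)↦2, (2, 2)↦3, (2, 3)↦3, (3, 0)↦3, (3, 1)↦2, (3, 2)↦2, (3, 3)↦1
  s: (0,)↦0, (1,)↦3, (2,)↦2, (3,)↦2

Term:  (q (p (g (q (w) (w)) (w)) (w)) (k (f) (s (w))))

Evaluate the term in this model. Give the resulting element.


value = 1

  w = 0
  w = 0
  (q (w) (w)) = q(0, 0) = 2
  w = 0
  (g (q (w) (w)) (w)) = g(2, 0) = 1
  w = 0
  (p (g (q (w) (w)) (w)) (w)) = p(1, 0) = 2
  f = 2
  w = 0
  (s (w)) = s(0,) = 0
  (k (f) (s (w))) = k(2, 0) = 1
  (q (p (g (q (w) (w)) (w)) (w)) (k (f) (s (w)))) = q(2, 1) = 1


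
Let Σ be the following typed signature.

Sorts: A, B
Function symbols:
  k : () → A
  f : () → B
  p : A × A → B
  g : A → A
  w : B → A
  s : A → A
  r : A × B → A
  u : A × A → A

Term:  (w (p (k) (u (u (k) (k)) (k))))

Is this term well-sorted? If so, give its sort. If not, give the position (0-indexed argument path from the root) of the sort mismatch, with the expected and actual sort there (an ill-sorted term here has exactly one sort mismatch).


well-sorted; sort = A

    (k) : A
        (k) : A
        (k) : A
      (u (k) (k)) : A
      (k) : A
    (u (u (k) (k)) (k)) : A
  (p (k) (u (u (k) (k)) (k))) : B
(w (p (k) (u (u (k) (k)) (k)))) : A


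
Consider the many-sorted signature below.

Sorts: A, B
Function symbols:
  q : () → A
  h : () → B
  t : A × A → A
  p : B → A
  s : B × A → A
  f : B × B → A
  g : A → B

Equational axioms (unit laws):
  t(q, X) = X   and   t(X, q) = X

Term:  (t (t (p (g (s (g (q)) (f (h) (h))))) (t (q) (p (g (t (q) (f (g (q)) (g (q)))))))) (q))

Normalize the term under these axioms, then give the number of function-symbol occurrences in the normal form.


1. (t (t (p (g (s (g (q)) (f (h) (h))))) (t (q) (p (g (t (q) (f (g (q)) (g (q)))))))) (q))  →  (t (p (g (s (g (q)) (f (h) (h))))) (t (q) (p (g (t (q) (f (g (q)) (g (q))))))))
2. (t (p (g (s (g (q)) (f (h) (h))))) (t (q) (p (g (t (q) (f (g (q)) (g (q))))))))  →  (t (p (g (s (g (q)) (f (h) (h))))) (p (g (t (q) (f (g (q)) (g (q)))))))
3. (t (p (g (s (g (q)) (f (h) (h))))) (p (g (t (q) (f (g (q)) (g (q)))))))  →  (t (p (g (s (g (q)) (f (h) (h))))) (p (g (f (g (q)) (g (q))))))
normal form: (t (p (g (s (g (q)) (f (h) (h))))) (p (g (f (g (q)) (g (q))))))

size = 16


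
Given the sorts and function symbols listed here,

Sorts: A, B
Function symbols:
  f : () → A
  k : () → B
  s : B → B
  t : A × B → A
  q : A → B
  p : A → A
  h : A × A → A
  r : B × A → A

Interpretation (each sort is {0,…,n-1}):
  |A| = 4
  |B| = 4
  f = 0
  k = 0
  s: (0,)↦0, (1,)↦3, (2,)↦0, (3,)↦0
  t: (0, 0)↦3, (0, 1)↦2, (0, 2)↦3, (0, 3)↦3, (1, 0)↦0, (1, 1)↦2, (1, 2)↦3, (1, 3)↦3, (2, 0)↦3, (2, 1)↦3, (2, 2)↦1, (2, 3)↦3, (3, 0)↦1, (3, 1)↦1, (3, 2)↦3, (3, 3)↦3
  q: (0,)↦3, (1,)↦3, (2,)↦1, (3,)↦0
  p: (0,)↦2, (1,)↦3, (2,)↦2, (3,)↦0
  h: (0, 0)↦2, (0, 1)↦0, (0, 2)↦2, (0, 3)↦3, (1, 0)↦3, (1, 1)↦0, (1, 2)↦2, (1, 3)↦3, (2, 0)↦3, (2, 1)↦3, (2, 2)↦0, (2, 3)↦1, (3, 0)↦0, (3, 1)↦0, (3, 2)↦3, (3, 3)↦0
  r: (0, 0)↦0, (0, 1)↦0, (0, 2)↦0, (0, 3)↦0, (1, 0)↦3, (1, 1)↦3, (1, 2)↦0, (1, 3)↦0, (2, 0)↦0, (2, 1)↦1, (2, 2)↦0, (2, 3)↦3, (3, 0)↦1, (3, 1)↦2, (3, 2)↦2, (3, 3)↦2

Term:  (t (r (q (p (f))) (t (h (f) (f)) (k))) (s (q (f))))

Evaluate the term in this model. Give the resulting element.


  f = 0
  (p (f)) = p(0,) = 2
  (q (p (f))) = q(2,) = 1
  f = 0
  f = 0
  (h (f) (f)) = h(0, 0) = 2
  k = 0
  (t (h (f) (f)) (k)) = t(2, 0) = 3
  (r (q (p (f))) (t (h (f) (f)) (k))) = r(1, 3) = 0
  f = 0
  (q (f)) = q(0,) = 3
  (s (q (f))) = s(3,) = 0
  (t (r (q (p (f))) (t (h (f) (f)) (k))) (s (q (f)))) = t(0, 0) = 3

value = 3


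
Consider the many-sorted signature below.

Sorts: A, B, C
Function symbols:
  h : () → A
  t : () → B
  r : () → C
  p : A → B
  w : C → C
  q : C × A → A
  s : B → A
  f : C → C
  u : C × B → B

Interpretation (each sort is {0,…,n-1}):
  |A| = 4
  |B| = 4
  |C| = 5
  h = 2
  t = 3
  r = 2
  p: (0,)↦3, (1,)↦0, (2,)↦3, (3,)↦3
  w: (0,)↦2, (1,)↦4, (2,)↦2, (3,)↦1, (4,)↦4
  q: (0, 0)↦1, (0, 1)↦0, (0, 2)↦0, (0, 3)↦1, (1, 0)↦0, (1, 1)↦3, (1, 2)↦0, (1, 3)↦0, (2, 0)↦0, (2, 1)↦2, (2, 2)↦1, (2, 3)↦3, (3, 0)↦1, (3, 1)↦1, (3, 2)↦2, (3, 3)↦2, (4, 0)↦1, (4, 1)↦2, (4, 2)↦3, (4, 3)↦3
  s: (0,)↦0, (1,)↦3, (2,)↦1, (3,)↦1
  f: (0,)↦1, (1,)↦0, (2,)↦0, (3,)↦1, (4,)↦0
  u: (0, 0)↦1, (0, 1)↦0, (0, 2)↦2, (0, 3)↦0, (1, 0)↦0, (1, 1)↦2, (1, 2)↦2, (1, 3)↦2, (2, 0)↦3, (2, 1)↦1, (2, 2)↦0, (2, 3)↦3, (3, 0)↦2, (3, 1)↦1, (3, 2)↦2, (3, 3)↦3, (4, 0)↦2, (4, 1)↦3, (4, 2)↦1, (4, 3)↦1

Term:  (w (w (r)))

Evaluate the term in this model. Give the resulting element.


  r = 2
  (w (r)) = w(2,) = 2
  (w (w (r))) = w(2,) = 2

value = 2


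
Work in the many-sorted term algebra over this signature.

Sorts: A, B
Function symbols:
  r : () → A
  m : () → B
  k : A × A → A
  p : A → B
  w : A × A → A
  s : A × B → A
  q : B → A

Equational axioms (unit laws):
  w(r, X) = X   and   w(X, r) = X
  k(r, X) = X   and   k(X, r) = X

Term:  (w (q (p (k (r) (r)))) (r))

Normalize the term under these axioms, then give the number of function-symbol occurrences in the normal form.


size = 3

1. (w (q (p (k (r) (r)))) (r))  →  (q (p (k (r) (r))))
2. (q (p (k (r) (r))))  →  (q (p (r)))
normal form: (q (p (r)))


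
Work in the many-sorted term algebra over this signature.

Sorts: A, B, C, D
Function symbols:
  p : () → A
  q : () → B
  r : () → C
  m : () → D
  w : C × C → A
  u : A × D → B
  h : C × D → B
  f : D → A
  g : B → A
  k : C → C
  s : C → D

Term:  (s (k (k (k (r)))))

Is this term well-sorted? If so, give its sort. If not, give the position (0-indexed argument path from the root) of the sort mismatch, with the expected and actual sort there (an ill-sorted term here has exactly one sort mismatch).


well-sorted; sort = D

        (r) : C
      (k (r)) : C
    (k (k (r))) : C
  (k (k (k (r)))) : C
(s (k (k (k (r))))) : D


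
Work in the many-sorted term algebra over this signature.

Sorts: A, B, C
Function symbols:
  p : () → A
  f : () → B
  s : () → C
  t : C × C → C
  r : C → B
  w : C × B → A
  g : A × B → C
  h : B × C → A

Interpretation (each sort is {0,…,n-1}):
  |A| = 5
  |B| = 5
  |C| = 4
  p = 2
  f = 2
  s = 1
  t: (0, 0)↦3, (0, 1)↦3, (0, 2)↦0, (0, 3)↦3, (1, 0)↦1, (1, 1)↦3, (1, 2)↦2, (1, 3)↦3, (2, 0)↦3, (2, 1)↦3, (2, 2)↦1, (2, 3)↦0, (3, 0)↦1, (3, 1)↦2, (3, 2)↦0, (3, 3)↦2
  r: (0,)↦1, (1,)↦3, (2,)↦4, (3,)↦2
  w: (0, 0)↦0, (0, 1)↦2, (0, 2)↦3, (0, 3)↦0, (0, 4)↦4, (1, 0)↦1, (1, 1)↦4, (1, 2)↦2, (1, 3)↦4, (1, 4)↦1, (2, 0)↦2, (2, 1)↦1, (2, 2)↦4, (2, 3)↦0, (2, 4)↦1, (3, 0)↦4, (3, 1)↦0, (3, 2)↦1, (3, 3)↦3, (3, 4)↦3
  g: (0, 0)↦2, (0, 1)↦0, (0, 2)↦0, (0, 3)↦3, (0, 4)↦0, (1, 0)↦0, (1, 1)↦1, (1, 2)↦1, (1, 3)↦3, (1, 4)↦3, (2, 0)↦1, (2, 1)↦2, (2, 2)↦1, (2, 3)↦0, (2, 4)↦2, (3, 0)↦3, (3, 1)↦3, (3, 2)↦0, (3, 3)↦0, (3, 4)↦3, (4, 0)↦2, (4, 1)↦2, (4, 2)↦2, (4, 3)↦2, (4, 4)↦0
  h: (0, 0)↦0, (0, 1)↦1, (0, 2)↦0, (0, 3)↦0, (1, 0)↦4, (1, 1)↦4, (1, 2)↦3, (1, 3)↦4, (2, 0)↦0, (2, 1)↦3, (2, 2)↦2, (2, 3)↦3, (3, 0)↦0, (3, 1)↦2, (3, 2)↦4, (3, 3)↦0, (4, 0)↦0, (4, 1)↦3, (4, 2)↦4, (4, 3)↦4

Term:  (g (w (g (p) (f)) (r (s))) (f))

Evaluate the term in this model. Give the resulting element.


value = 2

  p = 2
  f = 2
  (g (p) (f)) = g(2, 2) = 1
  s = 1
  (r (s)) = r(1,) = 3
  (w (g (p) (f)) (r (s))) = w(1, 3) = 4
  f = 2
  (g (w (g (p) (f)) (r (s))) (f)) = g(4, 2) = 2


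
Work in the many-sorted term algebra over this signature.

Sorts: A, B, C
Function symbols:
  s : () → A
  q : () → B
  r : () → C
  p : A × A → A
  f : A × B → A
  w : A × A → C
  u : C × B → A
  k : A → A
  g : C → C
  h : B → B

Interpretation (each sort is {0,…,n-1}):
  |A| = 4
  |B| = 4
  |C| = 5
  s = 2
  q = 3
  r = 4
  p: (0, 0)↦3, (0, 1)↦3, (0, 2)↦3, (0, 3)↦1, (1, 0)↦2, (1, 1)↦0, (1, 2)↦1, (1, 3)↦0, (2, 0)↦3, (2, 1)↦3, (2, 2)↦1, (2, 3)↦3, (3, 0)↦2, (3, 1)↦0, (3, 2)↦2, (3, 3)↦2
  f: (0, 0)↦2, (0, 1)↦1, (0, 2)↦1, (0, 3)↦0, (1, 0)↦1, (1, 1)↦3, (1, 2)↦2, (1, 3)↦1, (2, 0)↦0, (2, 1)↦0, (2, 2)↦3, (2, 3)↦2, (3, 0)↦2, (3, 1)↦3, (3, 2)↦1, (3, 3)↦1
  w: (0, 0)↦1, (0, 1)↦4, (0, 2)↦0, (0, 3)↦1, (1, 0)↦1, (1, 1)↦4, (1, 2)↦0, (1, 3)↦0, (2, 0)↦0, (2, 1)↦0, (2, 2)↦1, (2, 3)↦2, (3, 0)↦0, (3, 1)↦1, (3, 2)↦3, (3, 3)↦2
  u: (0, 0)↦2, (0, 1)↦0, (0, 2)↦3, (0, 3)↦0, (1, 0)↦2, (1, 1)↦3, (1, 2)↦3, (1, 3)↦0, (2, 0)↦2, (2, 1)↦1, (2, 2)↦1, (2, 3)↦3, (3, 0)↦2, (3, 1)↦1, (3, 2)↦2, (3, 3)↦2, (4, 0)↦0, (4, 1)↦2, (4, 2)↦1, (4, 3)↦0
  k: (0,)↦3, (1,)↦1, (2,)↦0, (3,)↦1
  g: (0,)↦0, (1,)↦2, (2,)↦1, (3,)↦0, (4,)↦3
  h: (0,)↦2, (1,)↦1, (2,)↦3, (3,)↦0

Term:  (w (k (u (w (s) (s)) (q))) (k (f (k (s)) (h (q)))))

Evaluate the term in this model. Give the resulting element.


  s = 2
  s = 2
  (w (s) (s)) = w(2, 2) = 1
  q = 3
  (u (w (s) (s)) (q)) = u(1, 3) = 0
  (k (u (w (s) (s)) (q))) = k(0,) = 3
  s = 2
  (k (s)) = k(2,) = 0
  q = 3
  (h (q)) = h(3,) = 0
  (f (k (s)) (h (q))) = f(0, 0) = 2
  (k (f (k (s)) (h (q)))) = k(2,) = 0
  (w (k (u (w (s) (s)) (q))) (k (f (k (s)) (h (q))))) = w(3, 0) = 0

value = 0


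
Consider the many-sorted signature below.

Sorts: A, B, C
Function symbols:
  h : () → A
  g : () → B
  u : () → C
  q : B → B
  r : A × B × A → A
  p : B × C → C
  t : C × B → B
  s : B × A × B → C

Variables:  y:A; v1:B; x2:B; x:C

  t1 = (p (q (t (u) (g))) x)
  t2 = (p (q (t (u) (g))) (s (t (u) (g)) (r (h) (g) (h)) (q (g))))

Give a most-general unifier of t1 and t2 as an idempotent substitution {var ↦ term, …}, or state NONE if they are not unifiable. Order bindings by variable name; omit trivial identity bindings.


{x ↦ (s (t (u) (g)) (r (h) (g) (h)) (q (g)))}


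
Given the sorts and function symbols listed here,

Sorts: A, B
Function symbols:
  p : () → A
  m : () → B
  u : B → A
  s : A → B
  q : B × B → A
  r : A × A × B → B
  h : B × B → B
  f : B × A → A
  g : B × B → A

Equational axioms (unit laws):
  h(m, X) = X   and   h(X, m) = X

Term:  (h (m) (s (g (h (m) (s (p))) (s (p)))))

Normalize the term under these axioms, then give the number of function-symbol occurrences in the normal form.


size = 6

1. (h (m) (s (g (h (m) (s (p))) (s (p)))))  →  (s (g (h (m) (s (p))) (s (p))))
2. (s (g (h (m) (s (p))) (s (p))))  →  (s (g (s (p)) (s (p))))
normal form: (s (g (s (p)) (s (p))))


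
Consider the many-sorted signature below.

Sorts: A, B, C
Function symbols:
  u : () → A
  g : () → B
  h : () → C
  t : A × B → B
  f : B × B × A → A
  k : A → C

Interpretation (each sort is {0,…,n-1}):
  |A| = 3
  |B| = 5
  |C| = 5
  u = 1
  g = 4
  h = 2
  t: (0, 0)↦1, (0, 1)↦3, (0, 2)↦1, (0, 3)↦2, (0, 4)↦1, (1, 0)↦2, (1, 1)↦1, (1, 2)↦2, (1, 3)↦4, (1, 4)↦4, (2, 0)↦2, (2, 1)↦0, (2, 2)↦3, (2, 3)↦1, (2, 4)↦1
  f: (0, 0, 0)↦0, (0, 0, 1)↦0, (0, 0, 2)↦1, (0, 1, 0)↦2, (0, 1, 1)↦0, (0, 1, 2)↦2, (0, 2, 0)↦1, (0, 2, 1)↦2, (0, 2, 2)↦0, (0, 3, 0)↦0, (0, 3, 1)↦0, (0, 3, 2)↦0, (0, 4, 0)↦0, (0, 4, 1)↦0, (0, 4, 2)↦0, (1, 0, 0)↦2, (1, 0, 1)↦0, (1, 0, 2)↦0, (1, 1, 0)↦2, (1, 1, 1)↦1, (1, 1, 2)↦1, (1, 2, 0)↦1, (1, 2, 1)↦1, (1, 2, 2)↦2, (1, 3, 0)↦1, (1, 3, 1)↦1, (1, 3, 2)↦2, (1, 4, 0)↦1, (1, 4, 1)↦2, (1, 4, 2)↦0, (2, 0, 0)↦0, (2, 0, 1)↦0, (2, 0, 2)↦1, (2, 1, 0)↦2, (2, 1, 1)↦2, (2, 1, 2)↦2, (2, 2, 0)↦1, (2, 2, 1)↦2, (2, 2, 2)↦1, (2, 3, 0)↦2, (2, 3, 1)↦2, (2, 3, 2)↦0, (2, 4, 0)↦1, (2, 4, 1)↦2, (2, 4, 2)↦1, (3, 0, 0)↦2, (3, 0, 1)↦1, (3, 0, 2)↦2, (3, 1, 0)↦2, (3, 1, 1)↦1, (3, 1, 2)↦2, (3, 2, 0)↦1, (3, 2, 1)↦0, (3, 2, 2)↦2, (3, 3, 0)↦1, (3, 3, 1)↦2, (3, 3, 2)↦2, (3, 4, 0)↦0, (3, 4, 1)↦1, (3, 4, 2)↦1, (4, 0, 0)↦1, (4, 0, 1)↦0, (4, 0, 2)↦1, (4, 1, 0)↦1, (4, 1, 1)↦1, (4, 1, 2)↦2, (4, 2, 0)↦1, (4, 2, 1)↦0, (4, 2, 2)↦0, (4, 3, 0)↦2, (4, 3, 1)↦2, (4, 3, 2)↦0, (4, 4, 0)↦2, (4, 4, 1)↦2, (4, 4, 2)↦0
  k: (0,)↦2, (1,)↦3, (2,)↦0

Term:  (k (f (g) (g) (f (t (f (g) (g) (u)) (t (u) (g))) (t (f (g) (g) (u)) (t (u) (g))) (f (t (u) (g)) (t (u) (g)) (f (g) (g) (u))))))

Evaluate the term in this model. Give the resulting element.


value = 2

  g = 4
  g = 4
  g = 4
  g = 4
  u = 1
  (f (g) (g) (u)) = f(4, 4, 1) = 2
  u = 1
  g = 4
  (t (u) (g)) = t(1, 4) = 4
  (t (f (g) (g) (u)) (t (u) (g))) = t(2, 4) = 1
  g = 4
  g = 4
  u = 1
  (f (g) (g) (u)) = f(4, 4, 1) = 2
  u = 1
  g = 4
  (t (u) (g)) = t(1, 4) = 4
  (t (f (g) (g) (u)) (t (u) (g))) = t(2, 4) = 1
  u = 1
  g = 4
  (t (u) (g)) = t(1, 4) = 4
  u = 1
  g = 4
  (t (u) (g)) = t(1, 4) = 4
  g = 4
  g = 4
  u = 1
  (f (g) (g) (u)) = f(4, 4, 1) = 2
  (f (t (u) (g)) (t (u) (g)) (f (g) (g) (u))) = f(4, 4, 2) = 0
  (f (t (f (g) (g) (u)) (t (u) (g))) (t (f (g) (g) (u)) (t (u) (g))) (f (t (u) (g)) (t (u) (g)) (f (g) (g) (u)))) = f(1, 1, 0) = 2
  (f (g) (g) (f (t (f (g) (g) (u)) (t (u) (g))) (t (f (g) (g) (u)) (t (u) (g))) (f (t (u) (g)) (t (u) (g)) (f (g) (g) (u))))) = f(4, 4, 2) = 0
  (k (f (g) (g) (f (t (f (g) (g) (u)) (t (u) (g))) (t (f (g) (g) (u)) (t (u) (g))) (f (t (u) (g)) (t (u) (g)) (f (g) (g) (u)))))) = k(0,) = 2


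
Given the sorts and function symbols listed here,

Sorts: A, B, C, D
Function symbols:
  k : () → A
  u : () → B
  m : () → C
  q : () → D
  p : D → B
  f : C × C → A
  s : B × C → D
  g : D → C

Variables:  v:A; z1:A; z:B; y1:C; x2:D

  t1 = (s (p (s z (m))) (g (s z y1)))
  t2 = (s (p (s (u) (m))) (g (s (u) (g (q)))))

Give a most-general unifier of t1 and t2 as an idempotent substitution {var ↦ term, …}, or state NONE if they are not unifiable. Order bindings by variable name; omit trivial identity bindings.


{y1 ↦ (g (q)), z ↦ (u)}


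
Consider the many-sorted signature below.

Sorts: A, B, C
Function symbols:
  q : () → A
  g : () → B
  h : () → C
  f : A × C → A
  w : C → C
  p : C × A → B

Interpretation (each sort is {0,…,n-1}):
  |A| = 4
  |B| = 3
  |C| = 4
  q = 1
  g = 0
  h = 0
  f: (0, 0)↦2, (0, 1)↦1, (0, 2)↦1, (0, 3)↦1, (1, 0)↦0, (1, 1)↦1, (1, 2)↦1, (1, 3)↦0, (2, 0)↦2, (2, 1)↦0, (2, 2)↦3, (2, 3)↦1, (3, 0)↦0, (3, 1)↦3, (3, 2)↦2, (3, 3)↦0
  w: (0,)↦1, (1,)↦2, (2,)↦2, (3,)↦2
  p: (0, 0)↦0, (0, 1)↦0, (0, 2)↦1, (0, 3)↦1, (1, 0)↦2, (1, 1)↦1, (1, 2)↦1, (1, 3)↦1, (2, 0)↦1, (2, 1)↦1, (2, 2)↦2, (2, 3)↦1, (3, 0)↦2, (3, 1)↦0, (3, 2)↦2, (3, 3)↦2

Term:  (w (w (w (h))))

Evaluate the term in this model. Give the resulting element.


  h = 0
  (w (h)) = w(0,) = 1
  (w (w (h))) = w(1,) = 2
  (w (w (w (h)))) = w(2,) = 2

value = 2


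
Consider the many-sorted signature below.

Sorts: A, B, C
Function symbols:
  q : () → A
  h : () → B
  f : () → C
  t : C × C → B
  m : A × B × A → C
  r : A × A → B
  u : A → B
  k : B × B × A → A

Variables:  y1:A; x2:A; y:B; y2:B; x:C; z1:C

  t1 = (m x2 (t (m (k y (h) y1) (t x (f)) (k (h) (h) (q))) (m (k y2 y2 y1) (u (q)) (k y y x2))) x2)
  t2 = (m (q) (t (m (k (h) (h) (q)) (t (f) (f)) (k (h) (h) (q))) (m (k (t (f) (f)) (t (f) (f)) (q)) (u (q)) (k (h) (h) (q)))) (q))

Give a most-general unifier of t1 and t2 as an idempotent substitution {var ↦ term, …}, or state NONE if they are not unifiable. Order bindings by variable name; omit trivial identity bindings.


{x ↦ (f), x2 ↦ (q), y ↦ (h), y1 ↦ (q), y2 ↦ (t (f) (f))}


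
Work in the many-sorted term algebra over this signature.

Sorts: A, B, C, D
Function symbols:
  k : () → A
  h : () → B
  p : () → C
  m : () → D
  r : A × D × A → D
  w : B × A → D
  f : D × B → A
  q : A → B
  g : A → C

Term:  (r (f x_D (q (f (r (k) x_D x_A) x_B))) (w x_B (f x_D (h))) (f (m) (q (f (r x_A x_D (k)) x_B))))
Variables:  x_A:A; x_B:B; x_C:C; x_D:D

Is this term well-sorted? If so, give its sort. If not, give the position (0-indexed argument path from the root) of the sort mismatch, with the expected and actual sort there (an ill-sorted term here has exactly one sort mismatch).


    x_D : D
          (k) : A
          x_D : D
          x_A : A
        (r (k) x_D x_A) : D
        x_B : B
      (f (r (k) x_D x_A) x_B) : A
    (q (f (r (k) x_D x_A) x_B)) : B
  (f x_D (q (f (r (k) x_D x_A) x_B))) : A
    x_B : B
      x_D : D
      (h) : B
    (f x_D (h)) : A
  (w x_B (f x_D (h))) : D
    (m) : D
          x_A : A
          x_D : D
          (k) : A
        (r x_A x_D (k)) : D
        x_B : B
      (f (r x_A x_D (k)) x_B) : A
    (q (f (r x_A x_D (k)) x_B)) : B
  (f (m) (q (f (r x_A x_D (k)) x_B))) : A
(r (f x_D (q (f (r (k) x_D x_A) x_B))) (w x_B (f x_D (h))) (f (m) (q (f (r x_A x_D (k)) x_B)))) : D

well-sorted; sort = D


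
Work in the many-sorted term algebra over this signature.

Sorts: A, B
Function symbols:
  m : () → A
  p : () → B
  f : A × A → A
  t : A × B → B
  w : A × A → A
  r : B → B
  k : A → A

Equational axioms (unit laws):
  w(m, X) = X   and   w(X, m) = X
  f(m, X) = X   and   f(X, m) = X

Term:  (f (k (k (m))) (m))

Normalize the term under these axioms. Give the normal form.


1. (f (k (k (m))) (m))  →  (k (k (m)))

normal form = (k (k (m)))


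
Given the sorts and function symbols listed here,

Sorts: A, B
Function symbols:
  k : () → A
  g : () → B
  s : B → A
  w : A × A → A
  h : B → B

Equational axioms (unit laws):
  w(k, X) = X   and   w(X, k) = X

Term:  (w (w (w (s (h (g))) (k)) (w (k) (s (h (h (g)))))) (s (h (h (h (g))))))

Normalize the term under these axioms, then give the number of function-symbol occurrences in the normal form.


1. (w (w (w (s (h (g))) (k)) (w (k) (s (h (h (g)))))) (s (h (h (h (g))))))  →  (w (w (s (h (g))) (w (k) (s (h (h (g)))))) (s (h (h (h (g))))))
2. (w (w (s (h (g))) (w (k) (s (h (h (g)))))) (s (h (h (h (g))))))  →  (w (w (s (h (g))) (s (h (h (g))))) (s (h (h (h (g))))))
normal form: (w (w (s (h (g))) (s (h (h (g))))) (s (h (h (h (g))))))

size = 14


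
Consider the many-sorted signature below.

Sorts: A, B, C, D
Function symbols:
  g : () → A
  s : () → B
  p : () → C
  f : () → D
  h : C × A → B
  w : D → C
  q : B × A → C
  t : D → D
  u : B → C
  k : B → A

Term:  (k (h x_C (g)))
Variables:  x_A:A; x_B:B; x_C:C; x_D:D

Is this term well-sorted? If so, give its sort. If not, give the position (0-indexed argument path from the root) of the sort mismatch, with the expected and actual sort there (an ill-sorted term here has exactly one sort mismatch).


    x_C : C
    (g) : A
  (h x_C (g)) : B
(k (h x_C (g))) : A

well-sorted; sort = A


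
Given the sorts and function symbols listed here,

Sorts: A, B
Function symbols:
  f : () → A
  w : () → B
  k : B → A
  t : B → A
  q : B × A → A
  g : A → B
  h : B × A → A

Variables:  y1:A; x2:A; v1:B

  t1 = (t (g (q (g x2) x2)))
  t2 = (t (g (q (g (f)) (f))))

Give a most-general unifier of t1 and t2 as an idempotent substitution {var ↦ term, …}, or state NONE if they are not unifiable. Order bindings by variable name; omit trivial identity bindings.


{x2 ↦ (f)}
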